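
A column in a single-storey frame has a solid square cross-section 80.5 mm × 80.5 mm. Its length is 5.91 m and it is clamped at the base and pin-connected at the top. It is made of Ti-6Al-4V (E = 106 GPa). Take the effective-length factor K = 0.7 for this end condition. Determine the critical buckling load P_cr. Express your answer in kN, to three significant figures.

I = a⁴/12 = 80.5⁴/12 = 3.499×10^6 mm⁴
I = 3.499×10^6 mm⁴ = 3.499×10^-6 m⁴
Effective length L_e = K·L = 0.7 × 5.91 = 4.137 m
P_cr = π²EI / L_e² = π² × 106×10⁹ × 3.499×10^-6 / 4.137² = 2.139×10^5 N

P_cr ≈ 214 kN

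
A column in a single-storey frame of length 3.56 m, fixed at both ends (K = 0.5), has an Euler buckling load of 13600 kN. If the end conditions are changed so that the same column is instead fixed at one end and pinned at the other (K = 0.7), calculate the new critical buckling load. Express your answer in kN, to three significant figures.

P_cr ∝ 1/K², so P_cr,new = P_cr,old × (K_old/K_new)² = 13600 × (0.5/0.7)²
= 13600 × 0.5102 = 6940 kN

P_cr ≈ 6940 kN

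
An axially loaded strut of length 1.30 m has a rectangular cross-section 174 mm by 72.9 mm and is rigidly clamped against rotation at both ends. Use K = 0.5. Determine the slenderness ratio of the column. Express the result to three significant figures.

λ ≈ 30.9

For a rectangle r_min = b/√12 = 72.9/√12 = 21.04 mm
L_e = K·L = 0.5 × 1.30 m = 0.6500 m = 650.00 mm
λ = L_e / r_min = 650.00 / 21.04 = 30.9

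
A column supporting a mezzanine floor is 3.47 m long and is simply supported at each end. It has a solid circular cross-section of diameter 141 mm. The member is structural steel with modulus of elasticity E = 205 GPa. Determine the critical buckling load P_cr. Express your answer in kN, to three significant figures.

P_cr ≈ 3260 kN

I = πd⁴/64 = π×141⁴/64 = 1.940×10^7 mm⁴
I = 1.940×10^7 mm⁴ = 1.940×10^-5 m⁴
Effective length L_e = K·L = 1 × 3.47 = 3.470 m
P_cr = π²EI / L_e² = π² × 205×10⁹ × 1.940×10^-5 / 3.470² = 3.260×10^6 N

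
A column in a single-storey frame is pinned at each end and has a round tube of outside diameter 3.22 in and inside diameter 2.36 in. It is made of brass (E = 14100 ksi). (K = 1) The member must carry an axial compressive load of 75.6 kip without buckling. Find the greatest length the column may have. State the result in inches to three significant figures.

d_o = 3.22 in, d_i = 2.36 in
I = π(d_o⁴ − d_i⁴)/64 = π(3.22⁴ − 2.360⁴)/64 = 3.754 in⁴
At the buckling limit P_cr = P = 7.560×10^4 lb
From P_cr = π²EI/(K·L)²:  L = (1/K)·√(π²EI/P_cr) = (1/1)·√(π²×1.41×10^7×3.754/7.560×10^4)
L = 83.1 in

L_max ≈ 83.1 in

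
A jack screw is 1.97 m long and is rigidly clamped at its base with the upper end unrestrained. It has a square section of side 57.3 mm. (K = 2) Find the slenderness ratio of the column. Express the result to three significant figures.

λ ≈ 238

I = a⁴/12 = 57.3⁴/12 = 8.983×10^5 mm⁴
A = 3.283×10^3 mm²;  r_min = √(I/A) = √(8.983×10^5/3.283×10^3) = 16.54 mm
L_e = K·L = 2 × 1.97 m = 3.940 m = 3940.0 mm
λ = L_e / r_min = 3940.0 / 16.54 = 238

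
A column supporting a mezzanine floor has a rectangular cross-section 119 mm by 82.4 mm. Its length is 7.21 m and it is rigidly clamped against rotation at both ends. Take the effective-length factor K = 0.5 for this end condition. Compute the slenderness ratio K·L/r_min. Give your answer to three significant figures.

Buckling occurs about the weak axis: I_min = h·b³/12 with b = 82.4 mm (the shorter side).
I_min = 119×82.4³/12 = 5.548×10^6 mm⁴
A = 9.806×10^3 mm²;  r_min = √(I/A) = √(5.548×10^6/9.806×10^3) = 23.79 mm
L_e = K·L = 0.5 × 7.21 m = 3.605 m = 3605.0 mm
λ = L_e / r_min = 3605.0 / 23.79 = 152

λ ≈ 152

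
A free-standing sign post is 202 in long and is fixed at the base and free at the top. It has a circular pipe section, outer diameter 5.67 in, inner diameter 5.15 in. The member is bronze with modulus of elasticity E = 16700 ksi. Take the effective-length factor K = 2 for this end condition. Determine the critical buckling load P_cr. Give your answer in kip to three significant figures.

d_o = 5.67 in, d_i = 5.15 in
I = π(d_o⁴ − d_i⁴)/64 = π(5.67⁴ − 5.150⁴)/64 = 16.20 in⁴
Effective length L_e = K·L = 2 × 202 = 404.0 in
P_cr = π²EI / L_e² = π² × 16700×10³ × 16.20 / 404.0² = 1.636×10^4 lb

P_cr ≈ 16.4 kip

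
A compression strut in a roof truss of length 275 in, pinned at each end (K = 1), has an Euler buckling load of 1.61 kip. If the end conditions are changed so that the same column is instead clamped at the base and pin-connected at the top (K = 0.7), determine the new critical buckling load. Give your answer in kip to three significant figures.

P_cr ≈ 3.29 kip

P_cr ∝ 1/K², so P_cr,new = P_cr,old × (K_old/K_new)² = 1.61 × (1/0.7)²
= 1.61 × 2.041 = 3.29 kip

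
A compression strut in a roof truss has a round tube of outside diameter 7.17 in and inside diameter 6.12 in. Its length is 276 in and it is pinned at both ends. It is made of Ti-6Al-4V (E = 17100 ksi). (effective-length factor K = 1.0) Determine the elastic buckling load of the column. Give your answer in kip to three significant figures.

d_o = 7.17 in, d_i = 6.12 in
I = π(d_o⁴ − d_i⁴)/64 = π(7.17⁴ − 6.120⁴)/64 = 60.87 in⁴
Effective length L_e = K·L = 1 × 276 = 276.0 in
P_cr = π²EI / L_e² = π² × 17100×10³ × 60.87 / 276.0² = 1.349×10^5 lb

P_cr ≈ 135 kip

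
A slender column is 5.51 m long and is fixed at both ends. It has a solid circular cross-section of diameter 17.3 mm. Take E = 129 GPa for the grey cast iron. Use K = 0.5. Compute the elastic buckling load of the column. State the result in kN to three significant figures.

P_cr ≈ 0.738 kN

I = πd⁴/64 = π×17.3⁴/64 = 4.397×10^3 mm⁴
I = 4.397×10^3 mm⁴ = 4.397×10^-9 m⁴
Effective length L_e = K·L = 0.5 × 5.51 = 2.755 m
P_cr = π²EI / L_e² = π² × 129×10⁹ × 4.397×10^-9 / 2.755² = 737.6 N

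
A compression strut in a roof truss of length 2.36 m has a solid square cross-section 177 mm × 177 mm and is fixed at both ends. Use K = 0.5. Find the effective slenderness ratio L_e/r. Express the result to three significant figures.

λ ≈ 23.1

For a square r = a/√12 = 177/√12 = 51.10 mm
L_e = K·L = 0.5 × 2.36 m = 1.180 m = 1180.0 mm
λ = L_e / r_min = 1180.0 / 51.10 = 23.1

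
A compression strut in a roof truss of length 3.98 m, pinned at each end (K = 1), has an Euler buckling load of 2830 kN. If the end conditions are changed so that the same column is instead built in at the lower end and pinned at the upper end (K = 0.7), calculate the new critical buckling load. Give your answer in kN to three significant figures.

P_cr ∝ 1/K², so P_cr,new = P_cr,old × (K_old/K_new)² = 2830 × (1/0.7)²
= 2830 × 2.041 = 5780 kN

P_cr ≈ 5780 kN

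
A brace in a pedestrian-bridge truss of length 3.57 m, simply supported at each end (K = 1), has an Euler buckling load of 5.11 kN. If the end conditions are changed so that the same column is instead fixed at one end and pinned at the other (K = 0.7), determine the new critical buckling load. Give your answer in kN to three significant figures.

P_cr ≈ 10.4 kN

P_cr ∝ 1/K², so P_cr,new = P_cr,old × (K_old/K_new)² = 5.11 × (1/0.7)²
= 5.11 × 2.041 = 10.4 kN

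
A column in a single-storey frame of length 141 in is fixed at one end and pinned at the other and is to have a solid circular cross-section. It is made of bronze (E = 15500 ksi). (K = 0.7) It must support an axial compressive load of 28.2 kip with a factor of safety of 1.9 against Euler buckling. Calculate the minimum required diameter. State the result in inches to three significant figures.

d ≈ 2.89 in

Required P_cr = n·P = 1.9 × 28.2 = 53.58 kip
L_e = K·L = 0.7 × 141 = 98.70 in
Required I = P_cr·L_e²/(π²E) = 5.358×10^4 × 98.70² / (π² × 1.55×10^7) = 3.412 in⁴
Solid circle: I = πd⁴/64  ⇒  d = (64I/π)^(1/4) = (64×3.412/π)^(1/4) = 2.89 in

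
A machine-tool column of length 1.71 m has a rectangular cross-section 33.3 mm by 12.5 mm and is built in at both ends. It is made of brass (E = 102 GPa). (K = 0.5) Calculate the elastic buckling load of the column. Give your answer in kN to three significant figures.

P_cr ≈ 7.46 kN

Buckling occurs about the weak axis: I_min = h·b³/12 with b = 12.5 mm (the shorter side).
I_min = 33.3×12.5³/12 = 5.420×10^3 mm⁴
I = 5.420×10^3 mm⁴ = 5.420×10^-9 m⁴
Effective length L_e = K·L = 0.5 × 1.71 = 0.8550 m
P_cr = π²EI / L_e² = π² × 102×10⁹ × 5.420×10^-9 / 0.8550² = 7.464×10^3 N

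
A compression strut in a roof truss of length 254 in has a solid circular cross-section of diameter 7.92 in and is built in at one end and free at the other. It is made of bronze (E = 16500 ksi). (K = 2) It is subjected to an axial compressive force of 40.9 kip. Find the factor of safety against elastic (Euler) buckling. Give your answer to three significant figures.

n ≈ 2.98

I = πd⁴/64 = π×7.92⁴/64 = 193.1 in⁴
Effective length L_e = K·L = 2 × 254 = 508.0 in
P_cr = π²EI / L_e² = π² × 16500×10³ × 193.1 / 508.0² = 1.219×10^5 lb
Factor of safety n = P_cr / P = 121.88 / 40.9 = 2.98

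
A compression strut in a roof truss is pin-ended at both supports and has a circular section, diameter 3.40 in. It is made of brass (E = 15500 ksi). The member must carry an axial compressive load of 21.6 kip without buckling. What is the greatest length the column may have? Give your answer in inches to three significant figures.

I = πd⁴/64 = π×3.40⁴/64 = 6.560 in⁴
At the buckling limit P_cr = P = 2.160×10^4 lb
From P_cr = π²EI/(K·L)²:  L = (1/K)·√(π²EI/P_cr) = (1/1)·√(π²×1.55×10^7×6.560/2.160×10^4)
L = 216 in

L_max ≈ 216 in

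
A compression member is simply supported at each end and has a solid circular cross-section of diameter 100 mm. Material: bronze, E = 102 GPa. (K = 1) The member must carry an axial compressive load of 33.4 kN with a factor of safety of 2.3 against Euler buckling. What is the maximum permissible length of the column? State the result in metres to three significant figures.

I = πd⁴/64 = π×100⁴/64 = 4.909×10^6 mm⁴
I = 4.909×10^-6 m⁴
Required critical load P_cr = n·P = 2.3 × 33.4 = 76.82 kN = 7.682×10^4 N
From P_cr = π²EI/(K·L)²:  L = (1/K)·√(π²EI/P_cr) = (1/1)·√(π²×1.02×10^11×4.909×10^-6/7.682×10^4)
L = 8.02 m

L_max ≈ 8.02 m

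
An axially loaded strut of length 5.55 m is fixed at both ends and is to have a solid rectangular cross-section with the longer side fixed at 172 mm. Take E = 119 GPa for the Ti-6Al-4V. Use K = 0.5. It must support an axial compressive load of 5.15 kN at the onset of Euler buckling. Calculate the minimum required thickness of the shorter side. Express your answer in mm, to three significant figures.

L_e = K·L = 0.5 × 5.55 = 2.775 m
Required I = P_cr·L_e²/(π²E) = 5.150×10^3 × 2.775² / (π² × 1.19×10^11) = 3.377×10^-8 m⁴
I_req = 3.377×10^4 mm⁴
Rectangle, weak axis: I_min = h·b³/12 with h = 172 mm fixed  ⇒  b = (12I/h)^(1/3) = 13.3 mm

b ≈ 13.3 mm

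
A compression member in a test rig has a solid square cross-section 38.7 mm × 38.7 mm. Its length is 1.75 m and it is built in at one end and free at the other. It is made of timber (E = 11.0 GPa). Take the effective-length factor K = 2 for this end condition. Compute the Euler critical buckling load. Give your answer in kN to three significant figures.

P_cr ≈ 1.66 kN

I = a⁴/12 = 38.7⁴/12 = 1.869×10^5 mm⁴
I = 1.869×10^5 mm⁴ = 1.869×10^-7 m⁴
Effective length L_e = K·L = 2 × 1.75 = 3.500 m
P_cr = π²EI / L_e² = π² × 11.0×10⁹ × 1.869×10^-7 / 3.500² = 1.657×10^3 N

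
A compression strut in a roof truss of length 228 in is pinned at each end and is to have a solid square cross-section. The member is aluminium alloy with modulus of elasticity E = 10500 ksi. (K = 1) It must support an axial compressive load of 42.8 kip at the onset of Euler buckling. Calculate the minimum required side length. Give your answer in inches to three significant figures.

L_e = K·L = 1 × 228 = 228.0 in
Required I = P_cr·L_e²/(π²E) = 4.280×10^4 × 228.0² / (π² × 1.05×10^7) = 21.47 in⁴
Solid square: I = a⁴/12  ⇒  a = (12I)^(1/4) = (12×21.47)^(1/4) = 4.01 in

a ≈ 4.01 in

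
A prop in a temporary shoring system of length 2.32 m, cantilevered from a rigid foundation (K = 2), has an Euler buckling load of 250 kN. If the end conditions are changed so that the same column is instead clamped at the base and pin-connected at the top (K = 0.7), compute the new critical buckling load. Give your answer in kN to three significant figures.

P_cr ∝ 1/K², so P_cr,new = P_cr,old × (K_old/K_new)² = 250 × (2/0.7)²
= 250 × 8.163 = 2040 kN

P_cr ≈ 2040 kN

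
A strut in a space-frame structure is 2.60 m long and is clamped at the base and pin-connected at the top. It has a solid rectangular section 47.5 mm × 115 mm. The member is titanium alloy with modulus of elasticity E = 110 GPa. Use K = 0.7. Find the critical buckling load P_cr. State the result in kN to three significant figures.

P_cr ≈ 337 kN

Buckling occurs about the weak axis: I_min = h·b³/12 with b = 47.5 mm (the shorter side).
I_min = 115×47.5³/12 = 1.027×10^6 mm⁴
I = 1.027×10^6 mm⁴ = 1.027×10^-6 m⁴
Effective length L_e = K·L = 0.7 × 2.60 = 1.820 m
P_cr = π²EI / L_e² = π² × 110×10⁹ × 1.027×10^-6 / 1.820² = 3.366×10^5 N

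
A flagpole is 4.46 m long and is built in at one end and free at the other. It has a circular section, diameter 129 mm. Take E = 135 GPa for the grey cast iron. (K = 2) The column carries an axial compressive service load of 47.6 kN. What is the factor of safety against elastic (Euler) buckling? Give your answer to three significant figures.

n ≈ 4.78

I = πd⁴/64 = π×129⁴/64 = 1.359×10^7 mm⁴
I = 1.359×10^7 mm⁴ = 1.359×10^-5 m⁴
Effective length L_e = K·L = 2 × 4.46 = 8.920 m
P_cr = π²EI / L_e² = π² × 135×10⁹ × 1.359×10^-5 / 8.920² = 2.276×10^5 N
Factor of safety n = P_cr / P = 227.63 / 47.6 = 4.78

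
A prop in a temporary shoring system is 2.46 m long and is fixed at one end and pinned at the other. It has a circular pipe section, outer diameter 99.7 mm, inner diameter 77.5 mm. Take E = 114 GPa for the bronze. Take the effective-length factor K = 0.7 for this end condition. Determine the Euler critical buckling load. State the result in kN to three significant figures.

P_cr ≈ 1170 kN

d_o = 99.7 mm, d_i = 77.5 mm
I = π(d_o⁴ − d_i⁴)/64 = π(99.7⁴ − 77.50⁴)/64 = 3.079×10^6 mm⁴
I = 3.079×10^6 mm⁴ = 3.079×10^-6 m⁴
Effective length L_e = K·L = 0.7 × 2.46 = 1.722 m
P_cr = π²EI / L_e² = π² × 114×10⁹ × 3.079×10^-6 / 1.722² = 1.168×10^6 N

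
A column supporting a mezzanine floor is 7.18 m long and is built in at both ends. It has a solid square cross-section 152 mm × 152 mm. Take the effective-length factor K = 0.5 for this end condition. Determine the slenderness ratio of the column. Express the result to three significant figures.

For a square r = a/√12 = 152/√12 = 43.88 mm
L_e = K·L = 0.5 × 7.18 m = 3.590 m = 3590.0 mm
λ = L_e / r_min = 3590.0 / 43.88 = 81.8

λ ≈ 81.8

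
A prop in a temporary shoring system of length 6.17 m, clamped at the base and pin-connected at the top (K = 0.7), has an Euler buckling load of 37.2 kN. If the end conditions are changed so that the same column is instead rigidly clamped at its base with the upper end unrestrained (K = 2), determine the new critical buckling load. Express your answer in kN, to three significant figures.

P_cr ≈ 4.56 kN

P_cr ∝ 1/K², so P_cr,new = P_cr,old × (K_old/K_new)² = 37.2 × (0.7/2)²
= 37.2 × 0.1225 = 4.56 kN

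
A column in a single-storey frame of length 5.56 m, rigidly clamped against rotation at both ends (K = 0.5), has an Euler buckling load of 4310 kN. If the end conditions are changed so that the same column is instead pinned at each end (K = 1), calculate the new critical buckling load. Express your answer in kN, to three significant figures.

P_cr ∝ 1/K², so P_cr,new = P_cr,old × (K_old/K_new)² = 4310 × (0.5/1)²
= 4310 × 0.2500 = 1080 kN

P_cr ≈ 1080 kN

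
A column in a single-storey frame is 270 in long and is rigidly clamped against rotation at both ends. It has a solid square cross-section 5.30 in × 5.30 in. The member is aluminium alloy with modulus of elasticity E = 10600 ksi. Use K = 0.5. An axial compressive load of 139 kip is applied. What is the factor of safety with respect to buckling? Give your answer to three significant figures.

I = a⁴/12 = 5.30⁴/12 = 65.75 in⁴
Effective length L_e = K·L = 0.5 × 270 = 135.0 in
P_cr = π²EI / L_e² = π² × 10600×10³ × 65.75 / 135.0² = 3.775×10^5 lb
Factor of safety n = P_cr / P = 377.45 / 139 = 2.72

n ≈ 2.72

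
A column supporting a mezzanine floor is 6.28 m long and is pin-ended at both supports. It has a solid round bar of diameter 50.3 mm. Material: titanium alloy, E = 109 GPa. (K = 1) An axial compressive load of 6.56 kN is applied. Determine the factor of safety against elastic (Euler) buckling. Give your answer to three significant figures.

n ≈ 1.31

I = πd⁴/64 = π×50.3⁴/64 = 3.142×10^5 mm⁴
I = 3.142×10^5 mm⁴ = 3.142×10^-7 m⁴
Effective length L_e = K·L = 1 × 6.28 = 6.280 m
P_cr = π²EI / L_e² = π² × 109×10⁹ × 3.142×10^-7 / 6.280² = 8.571×10^3 N
Factor of safety n = P_cr / P = 8.5713 / 6.56 = 1.31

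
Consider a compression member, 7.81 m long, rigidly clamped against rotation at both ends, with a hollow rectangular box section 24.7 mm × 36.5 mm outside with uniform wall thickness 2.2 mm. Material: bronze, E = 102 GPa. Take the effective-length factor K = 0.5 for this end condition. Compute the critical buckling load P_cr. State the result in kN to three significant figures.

P_cr ≈ 1.55 kN

Inner dimensions: h_i = 36.5 − 2×2.2 = 32.10 mm, b_i = 24.7 − 2×2.2 = 20.30 mm
Weak-axis I_min = (h_o·b_o³ − h_i·b_i³)/12 with b_o = 24.7, b_i = 20.30 mm (shorter outer/inner sides).
I_min = (36.5×24.7³ − 32.10×20.30³)/12 = 2.346×10^4 mm⁴
I = 2.346×10^4 mm⁴ = 2.346×10^-8 m⁴
Effective length L_e = K·L = 0.5 × 7.81 = 3.905 m
P_cr = π²EI / L_e² = π² × 102×10⁹ × 2.346×10^-8 / 3.905² = 1.549×10^3 N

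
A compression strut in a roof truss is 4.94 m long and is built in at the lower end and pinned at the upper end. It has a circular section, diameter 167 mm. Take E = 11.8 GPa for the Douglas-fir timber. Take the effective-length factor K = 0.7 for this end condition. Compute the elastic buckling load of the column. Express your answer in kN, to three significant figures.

I = πd⁴/64 = π×167⁴/64 = 3.818×10^7 mm⁴
I = 3.818×10^7 mm⁴ = 3.818×10^-5 m⁴
Effective length L_e = K·L = 0.7 × 4.94 = 3.458 m
P_cr = π²EI / L_e² = π² × 11.8×10⁹ × 3.818×10^-5 / 3.458² = 3.718×10^5 N

P_cr ≈ 372 kN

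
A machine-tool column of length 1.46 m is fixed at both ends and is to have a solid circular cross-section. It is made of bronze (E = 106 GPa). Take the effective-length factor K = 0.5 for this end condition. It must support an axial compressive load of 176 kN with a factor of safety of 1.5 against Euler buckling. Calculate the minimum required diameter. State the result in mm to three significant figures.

Required P_cr = n·P = 1.5 × 176 = 264.0 kN
L_e = K·L = 0.5 × 1.46 = 0.7300 m
Required I = P_cr·L_e²/(π²E) = 2.640×10^5 × 0.7300² / (π² × 1.06×10^11) = 1.345×10^-7 m⁴
I_req = 1.345×10^5 mm⁴
Solid circle: I = πd⁴/64  ⇒  d = (64I/π)^(1/4) = (64×1.345×10^5/π)^(1/4) = 40.7 mm

d ≈ 40.7 mm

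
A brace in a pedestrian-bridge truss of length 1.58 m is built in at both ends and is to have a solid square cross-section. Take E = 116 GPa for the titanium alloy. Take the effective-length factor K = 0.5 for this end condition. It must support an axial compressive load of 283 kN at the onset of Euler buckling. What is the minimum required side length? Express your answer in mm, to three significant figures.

L_e = K·L = 0.5 × 1.58 = 0.7900 m
Required I = P_cr·L_e²/(π²E) = 2.830×10^5 × 0.7900² / (π² × 1.16×10^11) = 1.543×10^-7 m⁴
I_req = 1.543×10^5 mm⁴
Solid square: I = a⁴/12  ⇒  a = (12I)^(1/4) = (12×1.543×10^5)^(1/4) = 36.9 mm

a ≈ 36.9 mm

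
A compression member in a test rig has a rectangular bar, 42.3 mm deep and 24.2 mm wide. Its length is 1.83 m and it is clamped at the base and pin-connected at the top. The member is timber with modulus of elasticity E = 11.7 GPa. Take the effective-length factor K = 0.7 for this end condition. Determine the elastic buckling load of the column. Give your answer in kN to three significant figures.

P_cr ≈ 3.52 kN

Buckling occurs about the weak axis: I_min = h·b³/12 with b = 24.2 mm (the shorter side).
I_min = 42.3×24.2³/12 = 4.996×10^4 mm⁴
I = 4.996×10^4 mm⁴ = 4.996×10^-8 m⁴
Effective length L_e = K·L = 0.7 × 1.83 = 1.281 m
P_cr = π²EI / L_e² = π² × 11.7×10⁹ × 4.996×10^-8 / 1.281² = 3.516×10^3 N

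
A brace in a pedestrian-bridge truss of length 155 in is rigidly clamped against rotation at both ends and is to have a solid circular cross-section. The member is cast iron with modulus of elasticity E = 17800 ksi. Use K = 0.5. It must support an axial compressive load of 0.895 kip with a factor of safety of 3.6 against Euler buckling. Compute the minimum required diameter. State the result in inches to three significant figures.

Required P_cr = n·P = 3.6 × 0.895 = 3.222 kip
L_e = K·L = 0.5 × 155 = 77.50 in
Required I = P_cr·L_e²/(π²E) = 3.222×10^3 × 77.50² / (π² × 1.78×10^7) = 0.1102 in⁴
Solid circle: I = πd⁴/64  ⇒  d = (64I/π)^(1/4) = (64×0.1102/π)^(1/4) = 1.22 in

d ≈ 1.22 in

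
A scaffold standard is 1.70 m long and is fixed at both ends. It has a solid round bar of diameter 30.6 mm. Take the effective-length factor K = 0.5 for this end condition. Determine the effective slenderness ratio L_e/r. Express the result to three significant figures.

For a solid circle r = d/4 = 30.6/4 = 7.650 mm
L_e = K·L = 0.5 × 1.70 m = 0.8500 m = 850.00 mm
λ = L_e / r_min = 850.00 / 7.650 = 111

λ ≈ 111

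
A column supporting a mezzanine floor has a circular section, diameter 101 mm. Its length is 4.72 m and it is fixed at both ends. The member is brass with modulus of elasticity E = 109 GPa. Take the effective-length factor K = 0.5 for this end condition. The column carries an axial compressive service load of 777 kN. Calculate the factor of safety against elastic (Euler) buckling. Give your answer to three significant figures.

I = πd⁴/64 = π×101⁴/64 = 5.108×10^6 mm⁴
I = 5.108×10^6 mm⁴ = 5.108×10^-6 m⁴
Effective length L_e = K·L = 0.5 × 4.72 = 2.360 m
P_cr = π²EI / L_e² = π² × 109×10⁹ × 5.108×10^-6 / 2.360² = 9.866×10^5 N
Factor of safety n = P_cr / P = 986.64 / 777 = 1.27

n ≈ 1.27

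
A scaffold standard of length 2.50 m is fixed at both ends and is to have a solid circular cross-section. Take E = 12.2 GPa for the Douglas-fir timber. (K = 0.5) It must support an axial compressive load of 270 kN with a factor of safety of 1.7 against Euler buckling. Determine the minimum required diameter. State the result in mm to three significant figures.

Required P_cr = n·P = 1.7 × 270 = 459.0 kN
L_e = K·L = 0.5 × 2.50 = 1.250 m
Required I = P_cr·L_e²/(π²E) = 4.590×10^5 × 1.250² / (π² × 1.22×10^10) = 5.956×10^-6 m⁴
I_req = 5.956×10^6 mm⁴
Solid circle: I = πd⁴/64  ⇒  d = (64I/π)^(1/4) = (64×5.956×10^6/π)^(1/4) = 105 mm

d ≈ 105 mm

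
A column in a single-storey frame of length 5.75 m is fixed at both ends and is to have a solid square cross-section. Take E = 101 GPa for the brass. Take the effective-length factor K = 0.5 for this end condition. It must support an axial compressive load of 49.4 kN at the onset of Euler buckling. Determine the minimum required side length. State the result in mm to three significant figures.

a ≈ 47.1 mm

L_e = K·L = 0.5 × 5.75 = 2.875 m
Required I = P_cr·L_e²/(π²E) = 4.940×10^4 × 2.875² / (π² × 1.01×10^11) = 4.096×10^-7 m⁴
I_req = 4.096×10^5 mm⁴
Solid square: I = a⁴/12  ⇒  a = (12I)^(1/4) = (12×4.096×10^5)^(1/4) = 47.1 mm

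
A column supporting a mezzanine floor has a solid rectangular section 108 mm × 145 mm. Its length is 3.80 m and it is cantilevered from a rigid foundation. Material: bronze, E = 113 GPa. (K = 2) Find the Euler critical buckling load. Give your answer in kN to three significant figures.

Buckling occurs about the weak axis: I_min = h·b³/12 with b = 108 mm (the shorter side).
I_min = 145×108³/12 = 1.522×10^7 mm⁴
I = 1.522×10^7 mm⁴ = 1.522×10^-5 m⁴
Effective length L_e = K·L = 2 × 3.80 = 7.600 m
P_cr = π²EI / L_e² = π² × 113×10⁹ × 1.522×10^-5 / 7.600² = 2.939×10^5 N

P_cr ≈ 294 kN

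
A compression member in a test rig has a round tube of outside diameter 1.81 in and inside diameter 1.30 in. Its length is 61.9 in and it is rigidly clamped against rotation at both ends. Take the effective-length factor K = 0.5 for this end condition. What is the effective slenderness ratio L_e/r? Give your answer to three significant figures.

d_o = 1.81 in, d_i = 1.30 in
I = π(d_o⁴ − d_i⁴)/64 = π(1.81⁴ − 1.300⁴)/64 = 0.3866 in⁴
A = 1.246 in²;  r_min = √(I/A) = √(0.3866/1.246) = 0.5571 in
L_e = K·L = 0.5 × 61.9 = 30.95 in
λ = L_e / r_min = 30.950 / 0.5571 = 55.6

λ ≈ 55.6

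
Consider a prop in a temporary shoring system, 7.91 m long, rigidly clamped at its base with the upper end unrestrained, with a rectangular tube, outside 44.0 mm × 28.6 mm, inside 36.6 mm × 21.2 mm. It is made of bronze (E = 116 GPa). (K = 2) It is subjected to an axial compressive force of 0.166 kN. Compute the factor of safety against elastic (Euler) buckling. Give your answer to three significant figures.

Weak-axis I_min = (h_o·b_o³ − h_i·b_i³)/12 with b_o = 28.6, b_i = 21.20 mm (shorter outer/inner sides).
I_min = (44.0×28.6³ − 36.60×21.20³)/12 = 5.672×10^4 mm⁴
I = 5.672×10^4 mm⁴ = 5.672×10^-8 m⁴
Effective length L_e = K·L = 2 × 7.91 = 15.82 m
P_cr = π²EI / L_e² = π² × 116×10⁹ × 5.672×10^-8 / 15.82² = 259.4 N
Factor of safety n = P_cr / P = 0.25945 / 0.166 = 1.56

n ≈ 1.56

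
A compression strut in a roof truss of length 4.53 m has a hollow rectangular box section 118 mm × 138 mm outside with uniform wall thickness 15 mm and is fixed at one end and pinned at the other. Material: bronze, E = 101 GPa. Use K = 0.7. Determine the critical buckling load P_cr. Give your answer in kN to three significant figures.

P_cr ≈ 1270 kN

Inner dimensions: h_i = 138 − 2×15 = 108.0 mm, b_i = 118 − 2×15 = 88.00 mm
Weak-axis I_min = (h_o·b_o³ − h_i·b_i³)/12 with b_o = 118, b_i = 88.00 mm (shorter outer/inner sides).
I_min = (138×118³ − 108.0×88.00³)/12 = 1.276×10^7 mm⁴
I = 1.276×10^7 mm⁴ = 1.276×10^-5 m⁴
Effective length L_e = K·L = 0.7 × 4.53 = 3.171 m
P_cr = π²EI / L_e² = π² × 101×10⁹ × 1.276×10^-5 / 3.171² = 1.265×10^6 N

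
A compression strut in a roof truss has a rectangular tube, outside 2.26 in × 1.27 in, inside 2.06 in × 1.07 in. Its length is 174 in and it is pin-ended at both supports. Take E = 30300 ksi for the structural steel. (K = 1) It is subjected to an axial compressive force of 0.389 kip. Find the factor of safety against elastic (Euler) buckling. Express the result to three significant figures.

Weak-axis I_min = (h_o·b_o³ − h_i·b_i³)/12 with b_o = 1.27, b_i = 1.070 in (shorter outer/inner sides).
I_min = (2.26×1.27³ − 2.060×1.070³)/12 = 0.1755 in⁴
Effective length L_e = K·L = 1 × 174 = 174.0 in
P_cr = π²EI / L_e² = π² × 30300×10³ × 0.1755 / 174.0² = 1.733×10^3 lb
Factor of safety n = P_cr / P = 1.7333 / 0.389 = 4.46

n ≈ 4.46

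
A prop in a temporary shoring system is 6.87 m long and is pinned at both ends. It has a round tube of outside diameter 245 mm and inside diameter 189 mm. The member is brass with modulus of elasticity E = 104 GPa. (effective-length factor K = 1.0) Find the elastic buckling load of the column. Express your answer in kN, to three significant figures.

d_o = 245 mm, d_i = 189 mm
I = π(d_o⁴ − d_i⁴)/64 = π(245⁴ − 189.0⁴)/64 = 1.142×10^8 mm⁴
I = 1.142×10^8 mm⁴ = 1.142×10^-4 m⁴
Effective length L_e = K·L = 1 × 6.87 = 6.870 m
P_cr = π²EI / L_e² = π² × 104×10⁹ × 1.142×10^-4 / 6.870² = 2.484×10^6 N

P_cr ≈ 2480 kN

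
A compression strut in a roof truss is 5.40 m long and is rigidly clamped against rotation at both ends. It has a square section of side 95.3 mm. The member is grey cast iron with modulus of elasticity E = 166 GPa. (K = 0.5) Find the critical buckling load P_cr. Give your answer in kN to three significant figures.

I = a⁴/12 = 95.3⁴/12 = 6.874×10^6 mm⁴
I = 6.874×10^6 mm⁴ = 6.874×10^-6 m⁴
Effective length L_e = K·L = 0.5 × 5.40 = 2.700 m
P_cr = π²EI / L_e² = π² × 166×10⁹ × 6.874×10^-6 / 2.700² = 1.545×10^6 N

P_cr ≈ 1540 kN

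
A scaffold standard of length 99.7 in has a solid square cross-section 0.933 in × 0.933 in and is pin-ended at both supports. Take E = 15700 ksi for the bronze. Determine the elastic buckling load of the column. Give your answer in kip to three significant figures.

P_cr ≈ 0.984 kip

I = a⁴/12 = 0.933⁴/12 = 6.315×10^-2 in⁴
Effective length L_e = K·L = 1 × 99.7 = 99.70 in
P_cr = π²EI / L_e² = π² × 15700×10³ × 6.315×10^-2 / 99.70² = 984.4 lb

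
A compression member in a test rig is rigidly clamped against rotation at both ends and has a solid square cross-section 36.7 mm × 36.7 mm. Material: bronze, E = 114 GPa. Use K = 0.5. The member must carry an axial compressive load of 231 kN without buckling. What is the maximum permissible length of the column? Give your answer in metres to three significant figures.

I = a⁴/12 = 36.7⁴/12 = 1.512×10^5 mm⁴
I = 1.512×10^-7 m⁴
At the buckling limit P_cr = P = 2.310×10^5 N
From P_cr = π²EI/(K·L)²:  L = (1/K)·√(π²EI/P_cr) = (1/0.5)·√(π²×1.14×10^11×1.512×10^-7/2.310×10^5)
L = 1.72 m

L_max ≈ 1.72 m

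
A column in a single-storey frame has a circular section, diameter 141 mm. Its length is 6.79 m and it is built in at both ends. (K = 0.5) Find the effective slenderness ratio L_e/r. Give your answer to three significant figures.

λ ≈ 96.3

For a solid circle r = d/4 = 141/4 = 35.25 mm
L_e = K·L = 0.5 × 6.79 m = 3.395 m = 3395.0 mm
λ = L_e / r_min = 3395.0 / 35.25 = 96.3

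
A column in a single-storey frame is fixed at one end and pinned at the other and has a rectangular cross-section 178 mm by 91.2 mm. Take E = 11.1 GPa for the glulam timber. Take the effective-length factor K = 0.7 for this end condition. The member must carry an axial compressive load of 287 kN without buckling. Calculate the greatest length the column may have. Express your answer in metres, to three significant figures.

L_max ≈ 2.96 m

Buckling occurs about the weak axis: I_min = h·b³/12 with b = 91.2 mm (the shorter side).
I_min = 178×91.2³/12 = 1.125×10^7 mm⁴
I = 1.125×10^-5 m⁴
At the buckling limit P_cr = P = 2.870×10^5 N
From P_cr = π²EI/(K·L)²:  L = (1/K)·√(π²EI/P_cr) = (1/0.7)·√(π²×1.11×10^10×1.125×10^-5/2.870×10^5)
L = 2.96 m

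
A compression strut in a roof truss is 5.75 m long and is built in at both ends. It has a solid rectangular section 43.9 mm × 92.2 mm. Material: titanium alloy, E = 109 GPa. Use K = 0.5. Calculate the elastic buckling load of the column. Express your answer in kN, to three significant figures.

P_cr ≈ 84.6 kN

Buckling occurs about the weak axis: I_min = h·b³/12 with b = 43.9 mm (the shorter side).
I_min = 92.2×43.9³/12 = 6.500×10^5 mm⁴
I = 6.500×10^5 mm⁴ = 6.500×10^-7 m⁴
Effective length L_e = K·L = 0.5 × 5.75 = 2.875 m
P_cr = π²EI / L_e² = π² × 109×10⁹ × 6.500×10^-7 / 2.875² = 8.460×10^4 N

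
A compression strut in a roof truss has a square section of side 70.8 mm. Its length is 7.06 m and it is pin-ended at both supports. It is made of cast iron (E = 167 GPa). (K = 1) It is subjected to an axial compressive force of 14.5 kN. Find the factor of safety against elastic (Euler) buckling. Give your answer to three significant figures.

I = a⁴/12 = 70.8⁴/12 = 2.094×10^6 mm⁴
I = 2.094×10^6 mm⁴ = 2.094×10^-6 m⁴
Effective length L_e = K·L = 1 × 7.06 = 7.060 m
P_cr = π²EI / L_e² = π² × 167×10⁹ × 2.094×10^-6 / 7.060² = 6.924×10^4 N
Factor of safety n = P_cr / P = 69.240 / 14.5 = 4.78

n ≈ 4.78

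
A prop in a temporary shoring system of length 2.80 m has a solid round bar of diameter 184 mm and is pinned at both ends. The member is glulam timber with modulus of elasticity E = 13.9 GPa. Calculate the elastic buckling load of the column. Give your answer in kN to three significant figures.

I = πd⁴/64 = π×184⁴/64 = 5.627×10^7 mm⁴
I = 5.627×10^7 mm⁴ = 5.627×10^-5 m⁴
Effective length L_e = K·L = 1 × 2.80 = 2.800 m
P_cr = π²EI / L_e² = π² × 13.9×10⁹ × 5.627×10^-5 / 2.800² = 9.846×10^5 N

P_cr ≈ 985 kN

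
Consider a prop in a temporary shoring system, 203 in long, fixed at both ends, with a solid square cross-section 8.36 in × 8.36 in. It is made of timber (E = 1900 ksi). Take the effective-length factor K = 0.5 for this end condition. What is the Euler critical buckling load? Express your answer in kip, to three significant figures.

I = a⁴/12 = 8.36⁴/12 = 407.0 in⁴
Effective length L_e = K·L = 0.5 × 203 = 101.5 in
P_cr = π²EI / L_e² = π² × 1900×10³ × 407.0 / 101.5² = 7.409×10^5 lb

P_cr ≈ 741 kip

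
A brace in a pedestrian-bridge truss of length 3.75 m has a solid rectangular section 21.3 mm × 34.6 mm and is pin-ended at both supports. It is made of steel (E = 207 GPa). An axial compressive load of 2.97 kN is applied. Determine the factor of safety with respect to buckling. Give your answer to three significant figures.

n ≈ 1.36

Buckling occurs about the weak axis: I_min = h·b³/12 with b = 21.3 mm (the shorter side).
I_min = 34.6×21.3³/12 = 2.786×10^4 mm⁴
I = 2.786×10^4 mm⁴ = 2.786×10^-8 m⁴
Effective length L_e = K·L = 1 × 3.75 = 3.750 m
P_cr = π²EI / L_e² = π² × 207×10⁹ × 2.786×10^-8 / 3.750² = 4.048×10^3 N
Factor of safety n = P_cr / P = 4.0480 / 2.97 = 1.36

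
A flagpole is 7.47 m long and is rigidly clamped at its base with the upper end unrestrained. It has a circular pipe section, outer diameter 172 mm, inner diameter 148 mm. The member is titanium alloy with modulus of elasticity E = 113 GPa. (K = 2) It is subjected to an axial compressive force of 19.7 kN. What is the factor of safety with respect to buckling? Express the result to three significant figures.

n ≈ 4.92

d_o = 172 mm, d_i = 148 mm
I = π(d_o⁴ − d_i⁴)/64 = π(172⁴ − 148.0⁴)/64 = 1.941×10^7 mm⁴
I = 1.941×10^7 mm⁴ = 1.941×10^-5 m⁴
Effective length L_e = K·L = 2 × 7.47 = 14.94 m
P_cr = π²EI / L_e² = π² × 113×10⁹ × 1.941×10^-5 / 14.94² = 9.699×10^4 N
Factor of safety n = P_cr / P = 96.987 / 19.7 = 4.92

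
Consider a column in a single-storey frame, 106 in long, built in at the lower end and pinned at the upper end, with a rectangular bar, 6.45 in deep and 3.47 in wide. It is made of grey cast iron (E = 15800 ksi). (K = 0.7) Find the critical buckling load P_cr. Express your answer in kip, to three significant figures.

P_cr ≈ 636 kip

Buckling occurs about the weak axis: I_min = h·b³/12 with b = 3.47 in (the shorter side).
I_min = 6.45×3.47³/12 = 22.46 in⁴
Effective length L_e = K·L = 0.7 × 106 = 74.20 in
P_cr = π²EI / L_e² = π² × 15800×10³ × 22.46 / 74.20² = 6.361×10^5 lb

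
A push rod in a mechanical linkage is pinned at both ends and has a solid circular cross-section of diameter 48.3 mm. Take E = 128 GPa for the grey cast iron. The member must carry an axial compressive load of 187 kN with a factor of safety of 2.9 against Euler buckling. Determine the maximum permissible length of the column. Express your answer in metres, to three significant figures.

I = πd⁴/64 = π×48.3⁴/64 = 2.672×10^5 mm⁴
I = 2.672×10^-7 m⁴
Required critical load P_cr = n·P = 2.9 × 187 = 542.3 kN = 5.423×10^5 N
From P_cr = π²EI/(K·L)²:  L = (1/K)·√(π²EI/P_cr) = (1/1)·√(π²×1.28×10^11×2.672×10^-7/5.423×10^5)
L = 0.789 m

L_max ≈ 0.789 m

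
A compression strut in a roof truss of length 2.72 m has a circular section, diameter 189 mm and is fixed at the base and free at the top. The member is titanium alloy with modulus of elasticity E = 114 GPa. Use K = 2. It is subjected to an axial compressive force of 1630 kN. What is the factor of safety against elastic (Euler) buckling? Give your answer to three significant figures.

I = πd⁴/64 = π×189⁴/64 = 6.264×10^7 mm⁴
I = 6.264×10^7 mm⁴ = 6.264×10^-5 m⁴
Effective length L_e = K·L = 2 × 2.72 = 5.440 m
P_cr = π²EI / L_e² = π² × 114×10⁹ × 6.264×10^-5 / 5.440² = 2.381×10^6 N
Factor of safety n = P_cr / P = 2381.4 / 1630 = 1.46

n ≈ 1.46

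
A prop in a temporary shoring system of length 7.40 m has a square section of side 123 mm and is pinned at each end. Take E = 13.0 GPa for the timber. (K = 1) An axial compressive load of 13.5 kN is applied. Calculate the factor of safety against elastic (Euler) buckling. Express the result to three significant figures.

I = a⁴/12 = 123⁴/12 = 1.907×10^7 mm⁴
I = 1.907×10^7 mm⁴ = 1.907×10^-5 m⁴
Effective length L_e = K·L = 1 × 7.40 = 7.400 m
P_cr = π²EI / L_e² = π² × 13.0×10⁹ × 1.907×10^-5 / 7.400² = 4.469×10^4 N
Factor of safety n = P_cr / P = 44.691 / 13.5 = 3.31

n ≈ 3.31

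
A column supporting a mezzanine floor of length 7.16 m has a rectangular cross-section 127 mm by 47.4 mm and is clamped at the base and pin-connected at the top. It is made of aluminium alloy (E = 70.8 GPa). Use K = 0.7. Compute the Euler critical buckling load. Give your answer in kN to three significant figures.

Buckling occurs about the weak axis: I_min = h·b³/12 with b = 47.4 mm (the shorter side).
I_min = 127×47.4³/12 = 1.127×10^6 mm⁴
I = 1.127×10^6 mm⁴ = 1.127×10^-6 m⁴
Effective length L_e = K·L = 0.7 × 7.16 = 5.012 m
P_cr = π²EI / L_e² = π² × 70.8×10⁹ × 1.127×10^-6 / 5.012² = 3.135×10^4 N

P_cr ≈ 31.4 kN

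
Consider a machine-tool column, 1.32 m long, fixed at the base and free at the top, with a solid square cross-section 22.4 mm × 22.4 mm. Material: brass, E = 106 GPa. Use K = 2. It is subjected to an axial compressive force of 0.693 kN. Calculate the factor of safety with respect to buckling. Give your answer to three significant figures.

I = a⁴/12 = 22.4⁴/12 = 2.098×10^4 mm⁴
I = 2.098×10^4 mm⁴ = 2.098×10^-8 m⁴
Effective length L_e = K·L = 2 × 1.32 = 2.640 m
P_cr = π²EI / L_e² = π² × 106×10⁹ × 2.098×10^-8 / 2.640² = 3.149×10^3 N
Factor of safety n = P_cr / P = 3.1493 / 0.693 = 4.54

n ≈ 4.54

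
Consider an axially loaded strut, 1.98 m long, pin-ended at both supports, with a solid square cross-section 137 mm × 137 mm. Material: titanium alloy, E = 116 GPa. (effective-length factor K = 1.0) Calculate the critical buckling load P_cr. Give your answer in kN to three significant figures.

I = a⁴/12 = 137⁴/12 = 2.936×10^7 mm⁴
I = 2.936×10^7 mm⁴ = 2.936×10^-5 m⁴
Effective length L_e = K·L = 1 × 1.98 = 1.980 m
P_cr = π²EI / L_e² = π² × 116×10⁹ × 2.936×10^-5 / 1.980² = 8.573×10^6 N

P_cr ≈ 8570 kN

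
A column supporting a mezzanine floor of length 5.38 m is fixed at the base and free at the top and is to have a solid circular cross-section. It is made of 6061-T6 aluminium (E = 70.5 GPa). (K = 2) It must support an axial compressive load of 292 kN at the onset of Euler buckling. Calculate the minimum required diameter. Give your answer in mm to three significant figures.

L_e = K·L = 2 × 5.38 = 10.76 m
Required I = P_cr·L_e²/(π²E) = 2.920×10^5 × 10.76² / (π² × 7.05×10^10) = 4.859×10^-5 m⁴
I_req = 4.859×10^7 mm⁴
Solid circle: I = πd⁴/64  ⇒  d = (64I/π)^(1/4) = (64×4.859×10^7/π)^(1/4) = 177 mm

d ≈ 177 mm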